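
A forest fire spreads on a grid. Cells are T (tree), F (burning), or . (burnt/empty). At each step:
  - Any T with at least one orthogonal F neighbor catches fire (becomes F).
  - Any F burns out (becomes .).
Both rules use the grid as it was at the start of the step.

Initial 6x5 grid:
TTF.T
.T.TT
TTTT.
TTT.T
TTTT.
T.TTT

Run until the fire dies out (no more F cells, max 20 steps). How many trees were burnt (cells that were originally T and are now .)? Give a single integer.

Step 1: +1 fires, +1 burnt (F count now 1)
Step 2: +2 fires, +1 burnt (F count now 2)
Step 3: +1 fires, +2 burnt (F count now 1)
Step 4: +3 fires, +1 burnt (F count now 3)
Step 5: +4 fires, +3 burnt (F count now 4)
Step 6: +3 fires, +4 burnt (F count now 3)
Step 7: +4 fires, +3 burnt (F count now 4)
Step 8: +2 fires, +4 burnt (F count now 2)
Step 9: +1 fires, +2 burnt (F count now 1)
Step 10: +0 fires, +1 burnt (F count now 0)
Fire out after step 10
Initially T: 22, now '.': 29
Total burnt (originally-T cells now '.'): 21

Answer: 21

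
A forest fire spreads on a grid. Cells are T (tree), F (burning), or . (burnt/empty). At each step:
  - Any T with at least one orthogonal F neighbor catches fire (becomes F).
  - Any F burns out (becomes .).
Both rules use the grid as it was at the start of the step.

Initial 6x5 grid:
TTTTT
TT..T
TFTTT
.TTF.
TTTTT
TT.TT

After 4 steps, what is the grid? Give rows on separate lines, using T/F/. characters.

Step 1: 7 trees catch fire, 2 burn out
  TTTTT
  TF..T
  F.FFT
  .FF..
  TTTFT
  TT.TT
Step 2: 7 trees catch fire, 7 burn out
  TFTTT
  F...T
  ....F
  .....
  TFF.F
  TT.FT
Step 3: 6 trees catch fire, 7 burn out
  F.FTT
  ....F
  .....
  .....
  F....
  TF..F
Step 4: 3 trees catch fire, 6 burn out
  ...FF
  .....
  .....
  .....
  .....
  F....

...FF
.....
.....
.....
.....
F....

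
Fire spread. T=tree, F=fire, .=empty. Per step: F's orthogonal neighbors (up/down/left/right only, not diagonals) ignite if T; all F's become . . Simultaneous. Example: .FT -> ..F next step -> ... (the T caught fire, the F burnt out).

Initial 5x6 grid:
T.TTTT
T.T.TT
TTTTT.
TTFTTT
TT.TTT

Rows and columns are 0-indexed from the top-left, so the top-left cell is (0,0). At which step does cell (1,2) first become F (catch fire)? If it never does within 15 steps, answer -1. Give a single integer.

Step 1: cell (1,2)='T' (+3 fires, +1 burnt)
Step 2: cell (1,2)='F' (+7 fires, +3 burnt)
  -> target ignites at step 2
Step 3: cell (1,2)='.' (+6 fires, +7 burnt)
Step 4: cell (1,2)='.' (+4 fires, +6 burnt)
Step 5: cell (1,2)='.' (+3 fires, +4 burnt)
Step 6: cell (1,2)='.' (+1 fires, +3 burnt)
Step 7: cell (1,2)='.' (+0 fires, +1 burnt)
  fire out at step 7

2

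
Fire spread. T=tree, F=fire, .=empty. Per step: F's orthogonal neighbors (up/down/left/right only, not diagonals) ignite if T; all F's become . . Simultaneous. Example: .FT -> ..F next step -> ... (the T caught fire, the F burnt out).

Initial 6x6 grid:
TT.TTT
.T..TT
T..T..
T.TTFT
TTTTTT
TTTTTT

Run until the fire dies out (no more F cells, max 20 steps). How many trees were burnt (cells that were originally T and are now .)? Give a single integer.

Step 1: +3 fires, +1 burnt (F count now 3)
Step 2: +5 fires, +3 burnt (F count now 5)
Step 3: +3 fires, +5 burnt (F count now 3)
Step 4: +2 fires, +3 burnt (F count now 2)
Step 5: +2 fires, +2 burnt (F count now 2)
Step 6: +2 fires, +2 burnt (F count now 2)
Step 7: +1 fires, +2 burnt (F count now 1)
Step 8: +0 fires, +1 burnt (F count now 0)
Fire out after step 8
Initially T: 26, now '.': 28
Total burnt (originally-T cells now '.'): 18

Answer: 18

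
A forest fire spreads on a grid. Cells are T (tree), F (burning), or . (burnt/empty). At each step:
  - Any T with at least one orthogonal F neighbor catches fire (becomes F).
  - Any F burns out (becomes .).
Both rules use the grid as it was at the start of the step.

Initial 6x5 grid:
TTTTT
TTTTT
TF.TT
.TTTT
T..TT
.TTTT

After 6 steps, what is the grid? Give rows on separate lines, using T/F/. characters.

Step 1: 3 trees catch fire, 1 burn out
  TTTTT
  TFTTT
  F..TT
  .FTTT
  T..TT
  .TTTT
Step 2: 4 trees catch fire, 3 burn out
  TFTTT
  F.FTT
  ...TT
  ..FTT
  T..TT
  .TTTT
Step 3: 4 trees catch fire, 4 burn out
  F.FTT
  ...FT
  ...TT
  ...FT
  T..TT
  .TTTT
Step 4: 5 trees catch fire, 4 burn out
  ...FT
  ....F
  ...FT
  ....F
  T..FT
  .TTTT
Step 5: 4 trees catch fire, 5 burn out
  ....F
  .....
  ....F
  .....
  T...F
  .TTFT
Step 6: 2 trees catch fire, 4 burn out
  .....
  .....
  .....
  .....
  T....
  .TF.F

.....
.....
.....
.....
T....
.TF.F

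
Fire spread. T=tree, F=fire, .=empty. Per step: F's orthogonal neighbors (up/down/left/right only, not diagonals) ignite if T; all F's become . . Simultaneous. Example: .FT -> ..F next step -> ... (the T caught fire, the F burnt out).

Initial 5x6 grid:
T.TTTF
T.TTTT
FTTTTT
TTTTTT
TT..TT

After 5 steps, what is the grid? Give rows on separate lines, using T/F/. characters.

Step 1: 5 trees catch fire, 2 burn out
  T.TTF.
  F.TTTF
  .FTTTT
  FTTTTT
  TT..TT
Step 2: 7 trees catch fire, 5 burn out
  F.TF..
  ..TTF.
  ..FTTF
  .FTTTT
  FT..TT
Step 3: 8 trees catch fire, 7 burn out
  ..F...
  ..FF..
  ...FF.
  ..FTTF
  .F..TT
Step 4: 3 trees catch fire, 8 burn out
  ......
  ......
  ......
  ...FF.
  ....TF
Step 5: 1 trees catch fire, 3 burn out
  ......
  ......
  ......
  ......
  ....F.

......
......
......
......
....F.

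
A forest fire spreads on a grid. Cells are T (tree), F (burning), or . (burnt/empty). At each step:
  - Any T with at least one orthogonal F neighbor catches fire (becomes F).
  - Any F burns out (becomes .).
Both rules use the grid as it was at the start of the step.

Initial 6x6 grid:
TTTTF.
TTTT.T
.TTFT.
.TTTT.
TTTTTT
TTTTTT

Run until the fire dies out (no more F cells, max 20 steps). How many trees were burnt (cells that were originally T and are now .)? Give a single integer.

Answer: 27

Derivation:
Step 1: +5 fires, +2 burnt (F count now 5)
Step 2: +6 fires, +5 burnt (F count now 6)
Step 3: +6 fires, +6 burnt (F count now 6)
Step 4: +6 fires, +6 burnt (F count now 6)
Step 5: +3 fires, +6 burnt (F count now 3)
Step 6: +1 fires, +3 burnt (F count now 1)
Step 7: +0 fires, +1 burnt (F count now 0)
Fire out after step 7
Initially T: 28, now '.': 35
Total burnt (originally-T cells now '.'): 27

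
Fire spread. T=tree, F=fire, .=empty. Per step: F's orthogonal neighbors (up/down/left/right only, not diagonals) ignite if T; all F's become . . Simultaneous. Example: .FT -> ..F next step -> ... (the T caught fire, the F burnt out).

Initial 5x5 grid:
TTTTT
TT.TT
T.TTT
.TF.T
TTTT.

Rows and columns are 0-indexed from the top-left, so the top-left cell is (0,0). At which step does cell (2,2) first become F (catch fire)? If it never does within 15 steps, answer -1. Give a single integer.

Step 1: cell (2,2)='F' (+3 fires, +1 burnt)
  -> target ignites at step 1
Step 2: cell (2,2)='.' (+3 fires, +3 burnt)
Step 3: cell (2,2)='.' (+3 fires, +3 burnt)
Step 4: cell (2,2)='.' (+3 fires, +3 burnt)
Step 5: cell (2,2)='.' (+2 fires, +3 burnt)
Step 6: cell (2,2)='.' (+1 fires, +2 burnt)
Step 7: cell (2,2)='.' (+2 fires, +1 burnt)
Step 8: cell (2,2)='.' (+1 fires, +2 burnt)
Step 9: cell (2,2)='.' (+1 fires, +1 burnt)
Step 10: cell (2,2)='.' (+0 fires, +1 burnt)
  fire out at step 10

1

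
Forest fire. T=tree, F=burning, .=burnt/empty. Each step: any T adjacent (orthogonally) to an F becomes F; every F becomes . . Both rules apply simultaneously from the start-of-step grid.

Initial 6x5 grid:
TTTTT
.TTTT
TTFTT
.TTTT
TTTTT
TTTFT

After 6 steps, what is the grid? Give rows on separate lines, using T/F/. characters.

Step 1: 7 trees catch fire, 2 burn out
  TTTTT
  .TFTT
  TF.FT
  .TFTT
  TTTFT
  TTF.F
Step 2: 10 trees catch fire, 7 burn out
  TTFTT
  .F.FT
  F...F
  .F.FT
  TTF.F
  TF...
Step 3: 6 trees catch fire, 10 burn out
  TF.FT
  ....F
  .....
  ....F
  TF...
  F....
Step 4: 3 trees catch fire, 6 burn out
  F...F
  .....
  .....
  .....
  F....
  .....
Step 5: 0 trees catch fire, 3 burn out
  .....
  .....
  .....
  .....
  .....
  .....
Step 6: 0 trees catch fire, 0 burn out
  .....
  .....
  .....
  .....
  .....
  .....

.....
.....
.....
.....
.....
.....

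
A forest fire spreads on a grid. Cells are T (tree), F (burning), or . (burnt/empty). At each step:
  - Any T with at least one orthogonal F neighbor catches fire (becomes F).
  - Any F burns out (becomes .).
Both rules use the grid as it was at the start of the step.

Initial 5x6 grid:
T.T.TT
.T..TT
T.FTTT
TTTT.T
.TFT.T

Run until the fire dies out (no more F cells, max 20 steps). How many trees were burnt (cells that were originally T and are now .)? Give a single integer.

Answer: 16

Derivation:
Step 1: +4 fires, +2 burnt (F count now 4)
Step 2: +3 fires, +4 burnt (F count now 3)
Step 3: +3 fires, +3 burnt (F count now 3)
Step 4: +4 fires, +3 burnt (F count now 4)
Step 5: +2 fires, +4 burnt (F count now 2)
Step 6: +0 fires, +2 burnt (F count now 0)
Fire out after step 6
Initially T: 19, now '.': 27
Total burnt (originally-T cells now '.'): 16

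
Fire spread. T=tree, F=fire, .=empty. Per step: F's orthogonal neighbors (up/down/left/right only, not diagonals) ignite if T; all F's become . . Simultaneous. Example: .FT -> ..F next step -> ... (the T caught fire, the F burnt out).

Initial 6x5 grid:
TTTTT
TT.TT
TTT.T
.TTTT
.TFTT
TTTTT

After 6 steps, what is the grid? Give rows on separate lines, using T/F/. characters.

Step 1: 4 trees catch fire, 1 burn out
  TTTTT
  TT.TT
  TTT.T
  .TFTT
  .F.FT
  TTFTT
Step 2: 6 trees catch fire, 4 burn out
  TTTTT
  TT.TT
  TTF.T
  .F.FT
  ....F
  TF.FT
Step 3: 4 trees catch fire, 6 burn out
  TTTTT
  TT.TT
  TF..T
  ....F
  .....
  F...F
Step 4: 3 trees catch fire, 4 burn out
  TTTTT
  TF.TT
  F...F
  .....
  .....
  .....
Step 5: 3 trees catch fire, 3 burn out
  TFTTT
  F..TF
  .....
  .....
  .....
  .....
Step 6: 4 trees catch fire, 3 burn out
  F.FTF
  ...F.
  .....
  .....
  .....
  .....

F.FTF
...F.
.....
.....
.....
.....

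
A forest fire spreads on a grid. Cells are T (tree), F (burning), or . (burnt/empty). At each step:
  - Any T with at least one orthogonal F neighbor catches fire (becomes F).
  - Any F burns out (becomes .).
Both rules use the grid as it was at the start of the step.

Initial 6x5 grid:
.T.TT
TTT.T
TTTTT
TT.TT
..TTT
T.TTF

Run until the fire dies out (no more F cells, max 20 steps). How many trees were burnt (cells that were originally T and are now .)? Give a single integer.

Step 1: +2 fires, +1 burnt (F count now 2)
Step 2: +3 fires, +2 burnt (F count now 3)
Step 3: +3 fires, +3 burnt (F count now 3)
Step 4: +2 fires, +3 burnt (F count now 2)
Step 5: +2 fires, +2 burnt (F count now 2)
Step 6: +3 fires, +2 burnt (F count now 3)
Step 7: +3 fires, +3 burnt (F count now 3)
Step 8: +3 fires, +3 burnt (F count now 3)
Step 9: +0 fires, +3 burnt (F count now 0)
Fire out after step 9
Initially T: 22, now '.': 29
Total burnt (originally-T cells now '.'): 21

Answer: 21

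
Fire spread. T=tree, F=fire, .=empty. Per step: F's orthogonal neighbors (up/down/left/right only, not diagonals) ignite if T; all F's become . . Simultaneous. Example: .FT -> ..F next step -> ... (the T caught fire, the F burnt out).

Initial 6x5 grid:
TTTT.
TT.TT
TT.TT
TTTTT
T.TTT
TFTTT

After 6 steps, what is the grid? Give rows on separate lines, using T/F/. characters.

Step 1: 2 trees catch fire, 1 burn out
  TTTT.
  TT.TT
  TT.TT
  TTTTT
  T.TTT
  F.FTT
Step 2: 3 trees catch fire, 2 burn out
  TTTT.
  TT.TT
  TT.TT
  TTTTT
  F.FTT
  ...FT
Step 3: 4 trees catch fire, 3 burn out
  TTTT.
  TT.TT
  TT.TT
  FTFTT
  ...FT
  ....F
Step 4: 4 trees catch fire, 4 burn out
  TTTT.
  TT.TT
  FT.TT
  .F.FT
  ....F
  .....
Step 5: 4 trees catch fire, 4 burn out
  TTTT.
  FT.TT
  .F.FT
  ....F
  .....
  .....
Step 6: 4 trees catch fire, 4 burn out
  FTTT.
  .F.FT
  ....F
  .....
  .....
  .....

FTTT.
.F.FT
....F
.....
.....
.....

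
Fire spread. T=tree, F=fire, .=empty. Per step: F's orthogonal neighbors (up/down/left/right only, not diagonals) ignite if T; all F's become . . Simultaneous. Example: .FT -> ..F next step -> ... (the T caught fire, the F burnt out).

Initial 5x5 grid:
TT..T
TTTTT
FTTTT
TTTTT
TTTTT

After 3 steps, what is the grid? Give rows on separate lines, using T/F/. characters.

Step 1: 3 trees catch fire, 1 burn out
  TT..T
  FTTTT
  .FTTT
  FTTTT
  TTTTT
Step 2: 5 trees catch fire, 3 burn out
  FT..T
  .FTTT
  ..FTT
  .FTTT
  FTTTT
Step 3: 5 trees catch fire, 5 burn out
  .F..T
  ..FTT
  ...FT
  ..FTT
  .FTTT

.F..T
..FTT
...FT
..FTT
.FTTT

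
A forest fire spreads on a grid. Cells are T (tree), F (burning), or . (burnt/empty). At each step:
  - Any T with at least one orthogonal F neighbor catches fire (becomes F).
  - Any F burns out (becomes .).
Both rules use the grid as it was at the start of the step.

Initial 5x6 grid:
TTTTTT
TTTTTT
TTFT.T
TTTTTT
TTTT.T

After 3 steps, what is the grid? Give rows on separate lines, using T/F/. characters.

Step 1: 4 trees catch fire, 1 burn out
  TTTTTT
  TTFTTT
  TF.F.T
  TTFTTT
  TTTT.T
Step 2: 7 trees catch fire, 4 burn out
  TTFTTT
  TF.FTT
  F....T
  TF.FTT
  TTFT.T
Step 3: 8 trees catch fire, 7 burn out
  TF.FTT
  F...FT
  .....T
  F...FT
  TF.F.T

TF.FTT
F...FT
.....T
F...FT
TF.F.T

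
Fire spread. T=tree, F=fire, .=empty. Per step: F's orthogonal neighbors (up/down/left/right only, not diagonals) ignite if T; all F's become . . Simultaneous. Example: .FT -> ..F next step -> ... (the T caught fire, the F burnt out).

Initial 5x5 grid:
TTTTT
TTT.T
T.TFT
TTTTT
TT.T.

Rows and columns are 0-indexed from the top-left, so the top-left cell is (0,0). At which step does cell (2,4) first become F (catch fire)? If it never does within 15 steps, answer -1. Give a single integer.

Step 1: cell (2,4)='F' (+3 fires, +1 burnt)
  -> target ignites at step 1
Step 2: cell (2,4)='.' (+5 fires, +3 burnt)
Step 3: cell (2,4)='.' (+4 fires, +5 burnt)
Step 4: cell (2,4)='.' (+5 fires, +4 burnt)
Step 5: cell (2,4)='.' (+3 fires, +5 burnt)
Step 6: cell (2,4)='.' (+0 fires, +3 burnt)
  fire out at step 6

1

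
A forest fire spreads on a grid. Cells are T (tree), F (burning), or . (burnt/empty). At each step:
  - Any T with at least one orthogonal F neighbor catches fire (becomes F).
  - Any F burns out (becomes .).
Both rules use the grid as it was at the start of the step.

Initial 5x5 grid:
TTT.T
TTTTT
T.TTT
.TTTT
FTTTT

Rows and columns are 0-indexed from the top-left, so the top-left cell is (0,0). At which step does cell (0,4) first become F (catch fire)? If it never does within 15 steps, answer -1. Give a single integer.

Step 1: cell (0,4)='T' (+1 fires, +1 burnt)
Step 2: cell (0,4)='T' (+2 fires, +1 burnt)
Step 3: cell (0,4)='T' (+2 fires, +2 burnt)
Step 4: cell (0,4)='T' (+3 fires, +2 burnt)
Step 5: cell (0,4)='T' (+3 fires, +3 burnt)
Step 6: cell (0,4)='T' (+4 fires, +3 burnt)
Step 7: cell (0,4)='T' (+3 fires, +4 burnt)
Step 8: cell (0,4)='F' (+3 fires, +3 burnt)
  -> target ignites at step 8
Step 9: cell (0,4)='.' (+0 fires, +3 burnt)
  fire out at step 9

8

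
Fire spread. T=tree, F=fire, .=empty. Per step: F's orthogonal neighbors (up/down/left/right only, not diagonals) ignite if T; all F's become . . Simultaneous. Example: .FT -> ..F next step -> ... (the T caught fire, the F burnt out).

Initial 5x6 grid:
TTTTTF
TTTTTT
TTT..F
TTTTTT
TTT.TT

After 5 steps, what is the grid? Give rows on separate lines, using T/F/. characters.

Step 1: 3 trees catch fire, 2 burn out
  TTTTF.
  TTTTTF
  TTT...
  TTTTTF
  TTT.TT
Step 2: 4 trees catch fire, 3 burn out
  TTTF..
  TTTTF.
  TTT...
  TTTTF.
  TTT.TF
Step 3: 4 trees catch fire, 4 burn out
  TTF...
  TTTF..
  TTT...
  TTTF..
  TTT.F.
Step 4: 3 trees catch fire, 4 burn out
  TF....
  TTF...
  TTT...
  TTF...
  TTT...
Step 5: 5 trees catch fire, 3 burn out
  F.....
  TF....
  TTF...
  TF....
  TTF...

F.....
TF....
TTF...
TF....
TTF...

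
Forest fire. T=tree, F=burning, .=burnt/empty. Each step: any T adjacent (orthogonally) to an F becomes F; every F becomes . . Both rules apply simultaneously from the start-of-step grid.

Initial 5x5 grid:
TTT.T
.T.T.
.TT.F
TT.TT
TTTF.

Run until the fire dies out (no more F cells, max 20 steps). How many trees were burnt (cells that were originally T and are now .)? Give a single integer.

Answer: 13

Derivation:
Step 1: +3 fires, +2 burnt (F count now 3)
Step 2: +1 fires, +3 burnt (F count now 1)
Step 3: +2 fires, +1 burnt (F count now 2)
Step 4: +2 fires, +2 burnt (F count now 2)
Step 5: +2 fires, +2 burnt (F count now 2)
Step 6: +1 fires, +2 burnt (F count now 1)
Step 7: +2 fires, +1 burnt (F count now 2)
Step 8: +0 fires, +2 burnt (F count now 0)
Fire out after step 8
Initially T: 15, now '.': 23
Total burnt (originally-T cells now '.'): 13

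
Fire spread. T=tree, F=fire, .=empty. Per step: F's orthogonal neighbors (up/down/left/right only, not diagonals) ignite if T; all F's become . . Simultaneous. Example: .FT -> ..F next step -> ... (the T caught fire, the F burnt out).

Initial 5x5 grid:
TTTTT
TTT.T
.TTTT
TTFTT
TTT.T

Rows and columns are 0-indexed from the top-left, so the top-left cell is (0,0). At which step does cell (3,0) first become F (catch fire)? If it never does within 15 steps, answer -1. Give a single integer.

Step 1: cell (3,0)='T' (+4 fires, +1 burnt)
Step 2: cell (3,0)='F' (+6 fires, +4 burnt)
  -> target ignites at step 2
Step 3: cell (3,0)='.' (+5 fires, +6 burnt)
Step 4: cell (3,0)='.' (+4 fires, +5 burnt)
Step 5: cell (3,0)='.' (+2 fires, +4 burnt)
Step 6: cell (3,0)='.' (+0 fires, +2 burnt)
  fire out at step 6

2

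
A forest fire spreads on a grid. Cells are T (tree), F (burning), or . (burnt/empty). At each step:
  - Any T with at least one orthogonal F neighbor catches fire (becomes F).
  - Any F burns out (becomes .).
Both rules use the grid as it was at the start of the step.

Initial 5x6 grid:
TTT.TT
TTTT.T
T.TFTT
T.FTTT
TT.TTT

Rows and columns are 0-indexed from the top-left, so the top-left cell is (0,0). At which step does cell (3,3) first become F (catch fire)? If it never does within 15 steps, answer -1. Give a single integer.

Step 1: cell (3,3)='F' (+4 fires, +2 burnt)
  -> target ignites at step 1
Step 2: cell (3,3)='.' (+4 fires, +4 burnt)
Step 3: cell (3,3)='.' (+5 fires, +4 burnt)
Step 4: cell (3,3)='.' (+4 fires, +5 burnt)
Step 5: cell (3,3)='.' (+3 fires, +4 burnt)
Step 6: cell (3,3)='.' (+1 fires, +3 burnt)
Step 7: cell (3,3)='.' (+1 fires, +1 burnt)
Step 8: cell (3,3)='.' (+1 fires, +1 burnt)
Step 9: cell (3,3)='.' (+0 fires, +1 burnt)
  fire out at step 9

1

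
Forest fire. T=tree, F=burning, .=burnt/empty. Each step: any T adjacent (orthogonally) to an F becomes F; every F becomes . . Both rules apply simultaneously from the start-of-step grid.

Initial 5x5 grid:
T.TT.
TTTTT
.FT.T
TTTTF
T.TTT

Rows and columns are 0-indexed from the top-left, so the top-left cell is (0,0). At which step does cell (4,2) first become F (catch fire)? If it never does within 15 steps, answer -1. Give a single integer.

Step 1: cell (4,2)='T' (+6 fires, +2 burnt)
Step 2: cell (4,2)='T' (+6 fires, +6 burnt)
Step 3: cell (4,2)='F' (+5 fires, +6 burnt)
  -> target ignites at step 3
Step 4: cell (4,2)='.' (+1 fires, +5 burnt)
Step 5: cell (4,2)='.' (+0 fires, +1 burnt)
  fire out at step 5

3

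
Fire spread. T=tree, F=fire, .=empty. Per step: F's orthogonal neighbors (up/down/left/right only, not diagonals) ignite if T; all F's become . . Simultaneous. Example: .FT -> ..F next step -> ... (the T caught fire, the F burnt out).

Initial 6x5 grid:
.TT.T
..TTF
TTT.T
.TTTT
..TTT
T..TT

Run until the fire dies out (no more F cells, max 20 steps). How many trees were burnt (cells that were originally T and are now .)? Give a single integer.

Answer: 18

Derivation:
Step 1: +3 fires, +1 burnt (F count now 3)
Step 2: +2 fires, +3 burnt (F count now 2)
Step 3: +4 fires, +2 burnt (F count now 4)
Step 4: +5 fires, +4 burnt (F count now 5)
Step 5: +4 fires, +5 burnt (F count now 4)
Step 6: +0 fires, +4 burnt (F count now 0)
Fire out after step 6
Initially T: 19, now '.': 29
Total burnt (originally-T cells now '.'): 18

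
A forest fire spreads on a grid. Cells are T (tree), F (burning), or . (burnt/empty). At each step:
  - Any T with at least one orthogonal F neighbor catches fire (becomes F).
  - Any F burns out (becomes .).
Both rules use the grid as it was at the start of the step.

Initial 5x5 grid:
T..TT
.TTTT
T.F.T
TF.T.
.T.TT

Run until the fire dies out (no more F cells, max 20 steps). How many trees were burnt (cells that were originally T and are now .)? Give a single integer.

Step 1: +3 fires, +2 burnt (F count now 3)
Step 2: +3 fires, +3 burnt (F count now 3)
Step 3: +2 fires, +3 burnt (F count now 2)
Step 4: +2 fires, +2 burnt (F count now 2)
Step 5: +0 fires, +2 burnt (F count now 0)
Fire out after step 5
Initially T: 14, now '.': 21
Total burnt (originally-T cells now '.'): 10

Answer: 10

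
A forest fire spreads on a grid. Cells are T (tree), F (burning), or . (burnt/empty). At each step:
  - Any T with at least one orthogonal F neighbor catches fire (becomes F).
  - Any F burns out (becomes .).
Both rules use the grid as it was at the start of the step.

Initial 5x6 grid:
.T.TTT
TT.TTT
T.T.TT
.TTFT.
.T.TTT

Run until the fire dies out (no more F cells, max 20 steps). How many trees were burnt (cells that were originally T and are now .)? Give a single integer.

Step 1: +3 fires, +1 burnt (F count now 3)
Step 2: +4 fires, +3 burnt (F count now 4)
Step 3: +4 fires, +4 burnt (F count now 4)
Step 4: +3 fires, +4 burnt (F count now 3)
Step 5: +2 fires, +3 burnt (F count now 2)
Step 6: +0 fires, +2 burnt (F count now 0)
Fire out after step 6
Initially T: 20, now '.': 26
Total burnt (originally-T cells now '.'): 16

Answer: 16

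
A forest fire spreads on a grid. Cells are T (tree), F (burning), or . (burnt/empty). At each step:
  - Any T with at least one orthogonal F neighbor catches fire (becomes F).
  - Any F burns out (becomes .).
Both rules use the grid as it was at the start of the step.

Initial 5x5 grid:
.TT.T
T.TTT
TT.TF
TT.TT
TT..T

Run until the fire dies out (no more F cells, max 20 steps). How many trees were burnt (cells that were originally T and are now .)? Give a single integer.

Answer: 10

Derivation:
Step 1: +3 fires, +1 burnt (F count now 3)
Step 2: +4 fires, +3 burnt (F count now 4)
Step 3: +1 fires, +4 burnt (F count now 1)
Step 4: +1 fires, +1 burnt (F count now 1)
Step 5: +1 fires, +1 burnt (F count now 1)
Step 6: +0 fires, +1 burnt (F count now 0)
Fire out after step 6
Initially T: 17, now '.': 18
Total burnt (originally-T cells now '.'): 10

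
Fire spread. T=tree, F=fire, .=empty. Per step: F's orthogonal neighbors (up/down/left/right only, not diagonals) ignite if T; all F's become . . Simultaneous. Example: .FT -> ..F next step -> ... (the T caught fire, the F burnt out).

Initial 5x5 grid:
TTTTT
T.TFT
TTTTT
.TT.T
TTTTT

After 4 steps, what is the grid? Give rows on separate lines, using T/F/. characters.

Step 1: 4 trees catch fire, 1 burn out
  TTTFT
  T.F.F
  TTTFT
  .TT.T
  TTTTT
Step 2: 4 trees catch fire, 4 burn out
  TTF.F
  T....
  TTF.F
  .TT.T
  TTTTT
Step 3: 4 trees catch fire, 4 burn out
  TF...
  T....
  TF...
  .TF.F
  TTTTT
Step 4: 5 trees catch fire, 4 burn out
  F....
  T....
  F....
  .F...
  TTFTF

F....
T....
F....
.F...
TTFTF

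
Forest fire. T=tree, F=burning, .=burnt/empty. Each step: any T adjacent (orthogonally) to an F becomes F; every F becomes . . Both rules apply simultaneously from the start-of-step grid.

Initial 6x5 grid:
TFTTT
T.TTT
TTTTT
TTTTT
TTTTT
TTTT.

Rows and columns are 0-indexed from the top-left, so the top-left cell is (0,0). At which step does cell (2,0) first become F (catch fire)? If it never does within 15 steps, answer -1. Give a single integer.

Step 1: cell (2,0)='T' (+2 fires, +1 burnt)
Step 2: cell (2,0)='T' (+3 fires, +2 burnt)
Step 3: cell (2,0)='F' (+4 fires, +3 burnt)
  -> target ignites at step 3
Step 4: cell (2,0)='.' (+5 fires, +4 burnt)
Step 5: cell (2,0)='.' (+5 fires, +5 burnt)
Step 6: cell (2,0)='.' (+5 fires, +5 burnt)
Step 7: cell (2,0)='.' (+3 fires, +5 burnt)
Step 8: cell (2,0)='.' (+0 fires, +3 burnt)
  fire out at step 8

3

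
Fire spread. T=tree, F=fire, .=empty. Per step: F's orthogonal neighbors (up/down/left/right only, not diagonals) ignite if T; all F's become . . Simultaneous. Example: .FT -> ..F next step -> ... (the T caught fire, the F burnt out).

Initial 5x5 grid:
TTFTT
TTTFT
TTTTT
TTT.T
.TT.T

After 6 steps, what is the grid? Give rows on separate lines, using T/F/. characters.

Step 1: 5 trees catch fire, 2 burn out
  TF.FT
  TTF.F
  TTTFT
  TTT.T
  .TT.T
Step 2: 5 trees catch fire, 5 burn out
  F...F
  TF...
  TTF.F
  TTT.T
  .TT.T
Step 3: 4 trees catch fire, 5 burn out
  .....
  F....
  TF...
  TTF.F
  .TT.T
Step 4: 4 trees catch fire, 4 burn out
  .....
  .....
  F....
  TF...
  .TF.F
Step 5: 2 trees catch fire, 4 burn out
  .....
  .....
  .....
  F....
  .F...
Step 6: 0 trees catch fire, 2 burn out
  .....
  .....
  .....
  .....
  .....

.....
.....
.....
.....
.....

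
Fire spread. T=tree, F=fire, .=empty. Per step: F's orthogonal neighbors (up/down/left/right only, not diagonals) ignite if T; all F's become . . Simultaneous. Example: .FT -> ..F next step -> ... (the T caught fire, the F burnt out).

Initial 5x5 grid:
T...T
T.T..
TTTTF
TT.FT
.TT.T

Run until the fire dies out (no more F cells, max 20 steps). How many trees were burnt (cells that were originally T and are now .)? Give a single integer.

Answer: 13

Derivation:
Step 1: +2 fires, +2 burnt (F count now 2)
Step 2: +2 fires, +2 burnt (F count now 2)
Step 3: +2 fires, +2 burnt (F count now 2)
Step 4: +2 fires, +2 burnt (F count now 2)
Step 5: +3 fires, +2 burnt (F count now 3)
Step 6: +2 fires, +3 burnt (F count now 2)
Step 7: +0 fires, +2 burnt (F count now 0)
Fire out after step 7
Initially T: 14, now '.': 24
Total burnt (originally-T cells now '.'): 13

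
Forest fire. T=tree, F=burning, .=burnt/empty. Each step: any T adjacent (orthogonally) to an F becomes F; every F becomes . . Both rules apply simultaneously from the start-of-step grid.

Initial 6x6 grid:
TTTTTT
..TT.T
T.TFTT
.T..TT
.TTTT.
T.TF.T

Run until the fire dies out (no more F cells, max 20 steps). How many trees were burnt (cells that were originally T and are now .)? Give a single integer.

Step 1: +5 fires, +2 burnt (F count now 5)
Step 2: +6 fires, +5 burnt (F count now 6)
Step 3: +5 fires, +6 burnt (F count now 5)
Step 4: +3 fires, +5 burnt (F count now 3)
Step 5: +1 fires, +3 burnt (F count now 1)
Step 6: +0 fires, +1 burnt (F count now 0)
Fire out after step 6
Initially T: 23, now '.': 33
Total burnt (originally-T cells now '.'): 20

Answer: 20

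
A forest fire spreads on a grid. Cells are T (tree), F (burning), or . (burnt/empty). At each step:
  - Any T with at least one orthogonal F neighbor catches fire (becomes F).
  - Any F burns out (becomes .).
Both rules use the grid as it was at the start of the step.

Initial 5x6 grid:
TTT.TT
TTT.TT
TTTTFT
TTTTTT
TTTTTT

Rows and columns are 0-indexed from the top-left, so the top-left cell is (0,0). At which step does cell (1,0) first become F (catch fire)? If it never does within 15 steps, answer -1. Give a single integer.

Step 1: cell (1,0)='T' (+4 fires, +1 burnt)
Step 2: cell (1,0)='T' (+6 fires, +4 burnt)
Step 3: cell (1,0)='T' (+6 fires, +6 burnt)
Step 4: cell (1,0)='T' (+5 fires, +6 burnt)
Step 5: cell (1,0)='F' (+4 fires, +5 burnt)
  -> target ignites at step 5
Step 6: cell (1,0)='.' (+2 fires, +4 burnt)
Step 7: cell (1,0)='.' (+0 fires, +2 burnt)
  fire out at step 7

5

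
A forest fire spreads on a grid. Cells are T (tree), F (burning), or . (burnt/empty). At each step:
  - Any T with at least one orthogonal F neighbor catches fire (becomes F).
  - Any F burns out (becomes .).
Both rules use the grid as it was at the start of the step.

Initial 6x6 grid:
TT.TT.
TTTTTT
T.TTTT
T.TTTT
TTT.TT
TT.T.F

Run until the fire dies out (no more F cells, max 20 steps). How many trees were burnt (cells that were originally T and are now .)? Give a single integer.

Answer: 27

Derivation:
Step 1: +1 fires, +1 burnt (F count now 1)
Step 2: +2 fires, +1 burnt (F count now 2)
Step 3: +2 fires, +2 burnt (F count now 2)
Step 4: +3 fires, +2 burnt (F count now 3)
Step 5: +3 fires, +3 burnt (F count now 3)
Step 6: +4 fires, +3 burnt (F count now 4)
Step 7: +3 fires, +4 burnt (F count now 3)
Step 8: +3 fires, +3 burnt (F count now 3)
Step 9: +4 fires, +3 burnt (F count now 4)
Step 10: +2 fires, +4 burnt (F count now 2)
Step 11: +0 fires, +2 burnt (F count now 0)
Fire out after step 11
Initially T: 28, now '.': 35
Total burnt (originally-T cells now '.'): 27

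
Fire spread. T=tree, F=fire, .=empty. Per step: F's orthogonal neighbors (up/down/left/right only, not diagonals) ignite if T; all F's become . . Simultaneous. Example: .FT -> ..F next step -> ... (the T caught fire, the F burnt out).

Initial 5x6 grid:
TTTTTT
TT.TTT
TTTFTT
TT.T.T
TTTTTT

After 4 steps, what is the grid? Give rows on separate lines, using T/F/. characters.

Step 1: 4 trees catch fire, 1 burn out
  TTTTTT
  TT.FTT
  TTF.FT
  TT.F.T
  TTTTTT
Step 2: 5 trees catch fire, 4 burn out
  TTTFTT
  TT..FT
  TF...F
  TT...T
  TTTFTT
Step 3: 9 trees catch fire, 5 burn out
  TTF.FT
  TF...F
  F.....
  TF...F
  TTF.FT
Step 4: 6 trees catch fire, 9 burn out
  TF...F
  F.....
  ......
  F.....
  TF...F

TF...F
F.....
......
F.....
TF...F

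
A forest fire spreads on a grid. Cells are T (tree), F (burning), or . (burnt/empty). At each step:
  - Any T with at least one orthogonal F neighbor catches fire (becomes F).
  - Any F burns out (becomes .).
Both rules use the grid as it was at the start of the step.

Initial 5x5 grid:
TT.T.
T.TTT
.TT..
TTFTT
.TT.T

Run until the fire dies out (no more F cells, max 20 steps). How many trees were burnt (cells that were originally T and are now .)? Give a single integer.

Step 1: +4 fires, +1 burnt (F count now 4)
Step 2: +5 fires, +4 burnt (F count now 5)
Step 3: +2 fires, +5 burnt (F count now 2)
Step 4: +2 fires, +2 burnt (F count now 2)
Step 5: +0 fires, +2 burnt (F count now 0)
Fire out after step 5
Initially T: 16, now '.': 22
Total burnt (originally-T cells now '.'): 13

Answer: 13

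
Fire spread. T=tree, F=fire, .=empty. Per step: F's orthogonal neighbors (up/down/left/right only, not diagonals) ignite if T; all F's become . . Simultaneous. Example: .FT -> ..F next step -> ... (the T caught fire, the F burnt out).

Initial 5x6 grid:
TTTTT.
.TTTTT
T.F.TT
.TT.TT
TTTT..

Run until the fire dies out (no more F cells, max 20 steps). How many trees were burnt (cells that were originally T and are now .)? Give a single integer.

Answer: 20

Derivation:
Step 1: +2 fires, +1 burnt (F count now 2)
Step 2: +5 fires, +2 burnt (F count now 5)
Step 3: +5 fires, +5 burnt (F count now 5)
Step 4: +5 fires, +5 burnt (F count now 5)
Step 5: +2 fires, +5 burnt (F count now 2)
Step 6: +1 fires, +2 burnt (F count now 1)
Step 7: +0 fires, +1 burnt (F count now 0)
Fire out after step 7
Initially T: 21, now '.': 29
Total burnt (originally-T cells now '.'): 20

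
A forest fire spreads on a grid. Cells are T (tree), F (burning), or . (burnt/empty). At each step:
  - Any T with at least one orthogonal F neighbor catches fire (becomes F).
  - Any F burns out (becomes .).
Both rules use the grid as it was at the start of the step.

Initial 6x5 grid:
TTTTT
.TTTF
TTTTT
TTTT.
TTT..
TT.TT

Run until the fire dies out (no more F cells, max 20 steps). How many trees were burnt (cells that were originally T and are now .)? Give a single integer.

Answer: 22

Derivation:
Step 1: +3 fires, +1 burnt (F count now 3)
Step 2: +3 fires, +3 burnt (F count now 3)
Step 3: +4 fires, +3 burnt (F count now 4)
Step 4: +3 fires, +4 burnt (F count now 3)
Step 5: +4 fires, +3 burnt (F count now 4)
Step 6: +2 fires, +4 burnt (F count now 2)
Step 7: +2 fires, +2 burnt (F count now 2)
Step 8: +1 fires, +2 burnt (F count now 1)
Step 9: +0 fires, +1 burnt (F count now 0)
Fire out after step 9
Initially T: 24, now '.': 28
Total burnt (originally-T cells now '.'): 22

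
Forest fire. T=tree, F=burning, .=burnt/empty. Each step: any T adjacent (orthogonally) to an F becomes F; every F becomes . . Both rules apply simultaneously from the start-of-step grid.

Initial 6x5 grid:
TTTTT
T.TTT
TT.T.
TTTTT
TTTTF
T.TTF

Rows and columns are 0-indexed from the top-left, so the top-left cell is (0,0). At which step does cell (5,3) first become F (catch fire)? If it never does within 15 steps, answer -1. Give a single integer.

Step 1: cell (5,3)='F' (+3 fires, +2 burnt)
  -> target ignites at step 1
Step 2: cell (5,3)='.' (+3 fires, +3 burnt)
Step 3: cell (5,3)='.' (+3 fires, +3 burnt)
Step 4: cell (5,3)='.' (+3 fires, +3 burnt)
Step 5: cell (5,3)='.' (+6 fires, +3 burnt)
Step 6: cell (5,3)='.' (+3 fires, +6 burnt)
Step 7: cell (5,3)='.' (+2 fires, +3 burnt)
Step 8: cell (5,3)='.' (+1 fires, +2 burnt)
Step 9: cell (5,3)='.' (+0 fires, +1 burnt)
  fire out at step 9

1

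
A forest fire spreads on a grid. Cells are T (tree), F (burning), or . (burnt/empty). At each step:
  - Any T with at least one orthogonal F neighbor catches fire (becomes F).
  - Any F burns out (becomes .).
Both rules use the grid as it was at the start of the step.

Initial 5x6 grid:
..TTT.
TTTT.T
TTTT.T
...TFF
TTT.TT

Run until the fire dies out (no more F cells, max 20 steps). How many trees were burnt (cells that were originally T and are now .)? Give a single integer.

Step 1: +4 fires, +2 burnt (F count now 4)
Step 2: +2 fires, +4 burnt (F count now 2)
Step 3: +2 fires, +2 burnt (F count now 2)
Step 4: +3 fires, +2 burnt (F count now 3)
Step 5: +4 fires, +3 burnt (F count now 4)
Step 6: +1 fires, +4 burnt (F count now 1)
Step 7: +0 fires, +1 burnt (F count now 0)
Fire out after step 7
Initially T: 19, now '.': 27
Total burnt (originally-T cells now '.'): 16

Answer: 16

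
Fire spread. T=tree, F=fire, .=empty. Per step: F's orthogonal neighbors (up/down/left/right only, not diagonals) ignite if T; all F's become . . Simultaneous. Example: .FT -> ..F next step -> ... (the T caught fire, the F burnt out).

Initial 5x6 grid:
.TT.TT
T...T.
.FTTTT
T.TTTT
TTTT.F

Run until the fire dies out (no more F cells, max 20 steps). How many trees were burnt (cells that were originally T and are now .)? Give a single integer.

Answer: 16

Derivation:
Step 1: +2 fires, +2 burnt (F count now 2)
Step 2: +4 fires, +2 burnt (F count now 4)
Step 3: +3 fires, +4 burnt (F count now 3)
Step 4: +3 fires, +3 burnt (F count now 3)
Step 5: +2 fires, +3 burnt (F count now 2)
Step 6: +2 fires, +2 burnt (F count now 2)
Step 7: +0 fires, +2 burnt (F count now 0)
Fire out after step 7
Initially T: 19, now '.': 27
Total burnt (originally-T cells now '.'): 16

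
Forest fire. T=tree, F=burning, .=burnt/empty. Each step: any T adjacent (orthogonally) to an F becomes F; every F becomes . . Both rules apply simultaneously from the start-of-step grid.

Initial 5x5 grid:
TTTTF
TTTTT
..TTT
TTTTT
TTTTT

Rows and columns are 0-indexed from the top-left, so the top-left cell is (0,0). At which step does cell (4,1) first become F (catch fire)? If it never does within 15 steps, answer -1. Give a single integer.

Step 1: cell (4,1)='T' (+2 fires, +1 burnt)
Step 2: cell (4,1)='T' (+3 fires, +2 burnt)
Step 3: cell (4,1)='T' (+4 fires, +3 burnt)
Step 4: cell (4,1)='T' (+5 fires, +4 burnt)
Step 5: cell (4,1)='T' (+3 fires, +5 burnt)
Step 6: cell (4,1)='T' (+2 fires, +3 burnt)
Step 7: cell (4,1)='F' (+2 fires, +2 burnt)
  -> target ignites at step 7
Step 8: cell (4,1)='.' (+1 fires, +2 burnt)
Step 9: cell (4,1)='.' (+0 fires, +1 burnt)
  fire out at step 9

7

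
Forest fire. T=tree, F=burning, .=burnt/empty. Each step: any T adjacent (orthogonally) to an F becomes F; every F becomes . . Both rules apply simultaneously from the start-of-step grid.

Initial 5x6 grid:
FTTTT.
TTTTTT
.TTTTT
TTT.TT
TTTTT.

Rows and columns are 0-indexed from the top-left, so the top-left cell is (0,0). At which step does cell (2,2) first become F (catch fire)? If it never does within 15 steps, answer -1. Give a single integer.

Step 1: cell (2,2)='T' (+2 fires, +1 burnt)
Step 2: cell (2,2)='T' (+2 fires, +2 burnt)
Step 3: cell (2,2)='T' (+3 fires, +2 burnt)
Step 4: cell (2,2)='F' (+4 fires, +3 burnt)
  -> target ignites at step 4
Step 5: cell (2,2)='.' (+5 fires, +4 burnt)
Step 6: cell (2,2)='.' (+4 fires, +5 burnt)
Step 7: cell (2,2)='.' (+3 fires, +4 burnt)
Step 8: cell (2,2)='.' (+2 fires, +3 burnt)
Step 9: cell (2,2)='.' (+0 fires, +2 burnt)
  fire out at step 9

4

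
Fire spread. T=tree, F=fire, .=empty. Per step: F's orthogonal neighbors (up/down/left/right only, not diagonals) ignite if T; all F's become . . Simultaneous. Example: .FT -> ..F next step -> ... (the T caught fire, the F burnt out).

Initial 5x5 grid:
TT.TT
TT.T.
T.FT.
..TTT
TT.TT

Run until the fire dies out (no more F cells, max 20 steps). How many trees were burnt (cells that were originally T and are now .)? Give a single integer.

Answer: 9

Derivation:
Step 1: +2 fires, +1 burnt (F count now 2)
Step 2: +2 fires, +2 burnt (F count now 2)
Step 3: +3 fires, +2 burnt (F count now 3)
Step 4: +2 fires, +3 burnt (F count now 2)
Step 5: +0 fires, +2 burnt (F count now 0)
Fire out after step 5
Initially T: 16, now '.': 18
Total burnt (originally-T cells now '.'): 9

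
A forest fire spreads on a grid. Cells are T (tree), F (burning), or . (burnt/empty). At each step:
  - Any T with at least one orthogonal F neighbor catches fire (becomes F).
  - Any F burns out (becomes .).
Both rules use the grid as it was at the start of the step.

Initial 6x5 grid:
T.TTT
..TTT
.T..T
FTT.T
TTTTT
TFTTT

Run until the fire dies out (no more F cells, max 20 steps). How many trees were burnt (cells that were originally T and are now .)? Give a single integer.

Step 1: +5 fires, +2 burnt (F count now 5)
Step 2: +4 fires, +5 burnt (F count now 4)
Step 3: +2 fires, +4 burnt (F count now 2)
Step 4: +1 fires, +2 burnt (F count now 1)
Step 5: +1 fires, +1 burnt (F count now 1)
Step 6: +1 fires, +1 burnt (F count now 1)
Step 7: +1 fires, +1 burnt (F count now 1)
Step 8: +2 fires, +1 burnt (F count now 2)
Step 9: +2 fires, +2 burnt (F count now 2)
Step 10: +1 fires, +2 burnt (F count now 1)
Step 11: +0 fires, +1 burnt (F count now 0)
Fire out after step 11
Initially T: 21, now '.': 29
Total burnt (originally-T cells now '.'): 20

Answer: 20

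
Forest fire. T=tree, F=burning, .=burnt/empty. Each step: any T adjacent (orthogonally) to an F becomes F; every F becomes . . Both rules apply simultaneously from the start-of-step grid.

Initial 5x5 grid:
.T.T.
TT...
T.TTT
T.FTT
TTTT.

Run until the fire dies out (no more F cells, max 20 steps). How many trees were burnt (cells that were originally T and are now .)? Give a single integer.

Step 1: +3 fires, +1 burnt (F count now 3)
Step 2: +4 fires, +3 burnt (F count now 4)
Step 3: +2 fires, +4 burnt (F count now 2)
Step 4: +1 fires, +2 burnt (F count now 1)
Step 5: +1 fires, +1 burnt (F count now 1)
Step 6: +1 fires, +1 burnt (F count now 1)
Step 7: +1 fires, +1 burnt (F count now 1)
Step 8: +1 fires, +1 burnt (F count now 1)
Step 9: +0 fires, +1 burnt (F count now 0)
Fire out after step 9
Initially T: 15, now '.': 24
Total burnt (originally-T cells now '.'): 14

Answer: 14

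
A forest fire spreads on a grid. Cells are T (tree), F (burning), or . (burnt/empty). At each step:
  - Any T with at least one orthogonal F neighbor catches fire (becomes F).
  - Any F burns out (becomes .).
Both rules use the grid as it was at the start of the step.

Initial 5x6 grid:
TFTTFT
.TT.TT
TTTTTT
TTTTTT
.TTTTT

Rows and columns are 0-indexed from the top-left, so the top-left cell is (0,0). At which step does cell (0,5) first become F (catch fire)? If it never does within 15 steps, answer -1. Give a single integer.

Step 1: cell (0,5)='F' (+6 fires, +2 burnt)
  -> target ignites at step 1
Step 2: cell (0,5)='.' (+4 fires, +6 burnt)
Step 3: cell (0,5)='.' (+6 fires, +4 burnt)
Step 4: cell (0,5)='.' (+6 fires, +6 burnt)
Step 5: cell (0,5)='.' (+3 fires, +6 burnt)
Step 6: cell (0,5)='.' (+0 fires, +3 burnt)
  fire out at step 6

1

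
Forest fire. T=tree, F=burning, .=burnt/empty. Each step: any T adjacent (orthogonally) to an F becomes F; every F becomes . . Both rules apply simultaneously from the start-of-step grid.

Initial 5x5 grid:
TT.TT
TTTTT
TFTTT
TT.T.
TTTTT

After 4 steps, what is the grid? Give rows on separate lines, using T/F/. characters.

Step 1: 4 trees catch fire, 1 burn out
  TT.TT
  TFTTT
  F.FTT
  TF.T.
  TTTTT
Step 2: 6 trees catch fire, 4 burn out
  TF.TT
  F.FTT
  ...FT
  F..T.
  TFTTT
Step 3: 6 trees catch fire, 6 burn out
  F..TT
  ...FT
  ....F
  ...F.
  F.FTT
Step 4: 3 trees catch fire, 6 burn out
  ...FT
  ....F
  .....
  .....
  ...FT

...FT
....F
.....
.....
...FT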